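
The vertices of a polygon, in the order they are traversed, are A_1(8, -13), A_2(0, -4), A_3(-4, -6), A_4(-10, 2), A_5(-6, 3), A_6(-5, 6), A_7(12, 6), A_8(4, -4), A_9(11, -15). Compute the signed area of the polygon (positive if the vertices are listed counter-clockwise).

-184

Apply the surveyor's formula: 2A = Σ (x_i·y_{i+1} − x_{i+1}·y_i), indices taken mod 9.
Σ = (-32) + (-16) + (-68) + (-18) + (-21) + (-102) + (-72) + (-16) + (-23) = -368
Signed area = Σ/2 = -184 (negative ⇒ clockwise traversal).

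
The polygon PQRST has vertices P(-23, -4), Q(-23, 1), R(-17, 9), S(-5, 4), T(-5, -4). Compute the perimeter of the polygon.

54

|PQ| = √((0)² + (5)²) = √25 = 5
|QR| = √((6)² + (8)²) = √100 = 10
|RS| = √((12)² + (-5)²) = √169 = 13
|ST| = √((0)² + (-8)²) = √64 = 8
|TP| = √((-18)² + (0)²) = √324 = 18
Perimeter = 5 + 10 + 13 + 8 + 18 = 54.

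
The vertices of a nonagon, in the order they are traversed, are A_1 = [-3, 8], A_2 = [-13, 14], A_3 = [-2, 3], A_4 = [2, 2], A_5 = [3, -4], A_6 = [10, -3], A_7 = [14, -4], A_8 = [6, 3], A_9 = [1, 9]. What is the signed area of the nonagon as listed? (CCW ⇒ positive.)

106

A_1→A_2: (-3)(14) − (-13)(8) = 62
A_2→A_3: (-13)(3) − (-2)(14) = -11
A_3→A_4: (-2)(2) − (2)(3) = -10
A_4→A_5: (2)(-4) − (3)(2) = -14
A_5→A_6: (3)(-3) − (10)(-4) = 31
A_6→A_7: (10)(-4) − (14)(-3) = 2
A_7→A_8: (14)(3) − (6)(-4) = 66
A_8→A_9: (6)(9) − (1)(3) = 51
A_9→A_1: (1)(8) − (-3)(9) = 35
Σ = 212
Signed area = Σ/2 = 106 (positive ⇒ counter-clockwise traversal).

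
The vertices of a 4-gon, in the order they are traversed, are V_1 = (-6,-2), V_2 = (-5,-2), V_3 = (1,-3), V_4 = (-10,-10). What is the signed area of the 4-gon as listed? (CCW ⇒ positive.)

-30.5

Σ = (2) + (17) + (-40) + (-40) = -61
Signed area = Σ/2 = -30.5 (negative ⇒ clockwise traversal).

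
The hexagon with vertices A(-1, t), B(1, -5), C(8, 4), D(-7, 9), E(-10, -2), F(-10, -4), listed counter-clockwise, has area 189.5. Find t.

The doubled signed area Σ (x_i y_{i+1} − x_{i+1} y_i) is linear in t.
With t=0 it equals 269; the coefficient of t is -11 (from the two edges through A).
So -11·t + 269 = 2·189.5 = 379 ⇒ t = -10.

-10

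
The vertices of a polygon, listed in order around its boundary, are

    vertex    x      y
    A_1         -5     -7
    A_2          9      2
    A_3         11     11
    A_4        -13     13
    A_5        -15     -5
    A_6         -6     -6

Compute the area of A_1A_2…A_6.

Cross-terms: 53, 77, 286, 260, 60, 12  ⇒  Σ = 748
Area = |Σ|/2 = 374.

374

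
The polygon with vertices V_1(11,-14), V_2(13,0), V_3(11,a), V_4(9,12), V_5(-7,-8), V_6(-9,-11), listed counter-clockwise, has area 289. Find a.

0

The doubled signed area Σ (x_i y_{i+1} − x_{i+1} y_i) is linear in a.
With a=0 it equals 578; the coefficient of a is 4 (from the two edges through V_3).
So 4·a + 578 = 2·289 = 578 ⇒ a = 0.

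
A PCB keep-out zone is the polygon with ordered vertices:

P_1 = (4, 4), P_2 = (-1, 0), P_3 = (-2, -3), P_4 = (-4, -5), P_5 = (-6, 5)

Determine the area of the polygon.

Apply the shoelace (surveyor's) formula: 2A = Σ (x_i·y_{i+1} − x_{i+1}·y_i), indices taken mod 5.
Cross-terms: 4, 3, -2, -50, -44  ⇒  Σ = -89
Area = |Σ|/2 = 44.5.

44.5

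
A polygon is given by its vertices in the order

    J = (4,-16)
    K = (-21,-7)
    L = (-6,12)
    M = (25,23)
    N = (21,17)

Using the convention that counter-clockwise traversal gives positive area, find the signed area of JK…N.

-779

Apply the shoelace formula: 2A = Σ (x_i·y_{i+1} − x_{i+1}·y_i), indices taken mod 5.
Cross-terms: -364, -294, -438, -58, -404  ⇒  Σ = -1558
Signed area = Σ/2 = -779 (negative ⇒ clockwise traversal).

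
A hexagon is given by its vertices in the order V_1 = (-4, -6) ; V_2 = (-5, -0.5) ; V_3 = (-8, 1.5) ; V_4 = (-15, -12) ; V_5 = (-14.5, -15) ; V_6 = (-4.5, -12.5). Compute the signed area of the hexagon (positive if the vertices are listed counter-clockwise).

Apply Gauss's area formula: 2A = Σ (x_i·y_{i+1} − x_{i+1}·y_i), indices taken mod 6.
Σ = (-28) + (-11.5) + (118.5) + (51) + (113.75) + (-23) = 220.75
Signed area = Σ/2 = 110.375 (positive ⇒ counter-clockwise traversal).

110.375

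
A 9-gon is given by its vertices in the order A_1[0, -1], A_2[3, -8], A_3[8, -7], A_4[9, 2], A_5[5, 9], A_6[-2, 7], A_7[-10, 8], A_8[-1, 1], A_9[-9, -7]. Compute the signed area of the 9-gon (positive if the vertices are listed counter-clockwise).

Σ = (3) + (43) + (79) + (71) + (53) + (54) + (-2) + (16) + (9) = 326
Signed area = Σ/2 = 163 (positive ⇒ counter-clockwise traversal).

163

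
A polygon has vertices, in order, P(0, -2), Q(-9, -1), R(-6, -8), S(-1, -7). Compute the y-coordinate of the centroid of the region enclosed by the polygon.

Apply the shoelace formula. First the cross-terms c_i = x_i·y_{i+1} − x_{i+1}·y_i:
  -18, 66, 34, 2  ⇒  2A = 84, A = 42.
Then Σ (y_i + y_{i+1})·c_i = -1068, so ȳ = -1068 / (6·42) = -89/21.

-89/21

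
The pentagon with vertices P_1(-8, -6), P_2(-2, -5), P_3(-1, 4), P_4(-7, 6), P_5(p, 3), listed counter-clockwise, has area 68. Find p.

-8

The doubled signed area Σ (x_i y_{i+1} − x_{i+1} y_i) is linear in p.
With p=0 it equals 40; the coefficient of p is -12 (from the two edges through P_5).
So -12·p + 40 = 2·68 = 136 ⇒ p = -8.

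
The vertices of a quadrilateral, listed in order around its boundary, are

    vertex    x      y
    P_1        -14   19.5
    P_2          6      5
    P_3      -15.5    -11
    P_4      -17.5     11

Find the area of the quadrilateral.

362.875

Apply the surveyor's formula: 2A = Σ (x_i·y_{i+1} − x_{i+1}·y_i), indices taken mod 4.
Cross-terms: -187, 11.5, -363, -187.25  ⇒  Σ = -725.75
Area = |Σ|/2 = 362.875.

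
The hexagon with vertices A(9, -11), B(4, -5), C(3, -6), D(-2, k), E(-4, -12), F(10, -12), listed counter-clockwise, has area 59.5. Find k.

-7

The doubled signed area Σ (x_i y_{i+1} − x_{i+1} y_i) is linear in k.
With k=0 it equals 168; the coefficient of k is 7 (from the two edges through D).
So 7·k + 168 = 2·59.5 = 119 ⇒ k = -7.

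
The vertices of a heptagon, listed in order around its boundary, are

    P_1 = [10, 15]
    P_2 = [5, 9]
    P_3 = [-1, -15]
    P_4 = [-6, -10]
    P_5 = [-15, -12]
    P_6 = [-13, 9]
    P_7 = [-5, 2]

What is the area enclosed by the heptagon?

Apply Gauss's area formula: 2A = Σ (x_i·y_{i+1} − x_{i+1}·y_i), indices taken mod 7.
Σ = (15) + (-66) + (-80) + (-78) + (-291) + (19) + (-95) = -576
Area = |Σ|/2 = 288.

288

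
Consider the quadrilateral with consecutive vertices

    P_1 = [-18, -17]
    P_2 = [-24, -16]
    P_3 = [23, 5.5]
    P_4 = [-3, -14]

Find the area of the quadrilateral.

195.25

Apply the surveyor's formula: 2A = Σ (x_i·y_{i+1} − x_{i+1}·y_i), indices taken mod 4.
Σ = (-120) + (236) + (-305.5) + (-201) = -390.5
Area = |Σ|/2 = 195.25.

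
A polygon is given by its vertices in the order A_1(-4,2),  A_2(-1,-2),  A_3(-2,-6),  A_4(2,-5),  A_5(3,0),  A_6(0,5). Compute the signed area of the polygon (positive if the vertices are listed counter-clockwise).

Apply the shoelace (surveyor's) formula: 2A = Σ (x_i·y_{i+1} − x_{i+1}·y_i), indices taken mod 6.
Cross-terms: 10, 2, 22, 15, 15, 20  ⇒  Σ = 84
Signed area = Σ/2 = 42 (positive ⇒ counter-clockwise traversal).

42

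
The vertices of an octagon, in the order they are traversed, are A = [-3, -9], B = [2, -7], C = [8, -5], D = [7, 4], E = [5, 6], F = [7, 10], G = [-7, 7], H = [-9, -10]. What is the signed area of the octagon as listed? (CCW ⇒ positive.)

242.5

Cross-terms: 39, 46, 67, 22, 8, 119, 133, 51  ⇒  Σ = 485
Signed area = Σ/2 = 242.5 (positive ⇒ counter-clockwise traversal).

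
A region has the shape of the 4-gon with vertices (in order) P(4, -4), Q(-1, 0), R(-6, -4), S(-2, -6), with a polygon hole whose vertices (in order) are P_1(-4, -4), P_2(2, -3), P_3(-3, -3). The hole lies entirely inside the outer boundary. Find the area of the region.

Outer boundary:
P→Q: (4)(0) − (-1)(-4) = -4
Q→R: (-1)(-4) − (-6)(0) = 4
R→S: (-6)(-6) − (-2)(-4) = 28
S→P: (-2)(-4) − (4)(-6) = 32
Σ = 60
Area = |Σ|/2 = 30.
Hole:
Apply the surveyor's formula: 2A = Σ (x_i·y_{i+1} − x_{i+1}·y_i), indices taken mod 3.
P_1→P_2: (-4)(-3) − (2)(-4) = 20
P_2→P_3: (2)(-3) − (-3)(-3) = -15
P_3→P_1: (-3)(-4) − (-4)(-3) = 0
Σ = 5
Area = |Σ|/2 = 2.5.
Net area = 30 − 2.5 = 27.5.

27.5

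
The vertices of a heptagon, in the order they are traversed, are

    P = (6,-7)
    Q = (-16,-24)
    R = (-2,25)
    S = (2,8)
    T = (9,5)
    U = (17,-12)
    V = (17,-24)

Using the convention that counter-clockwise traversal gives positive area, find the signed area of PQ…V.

Apply Gauss's area formula: 2A = Σ (x_i·y_{i+1} − x_{i+1}·y_i), indices taken mod 7.
Σ = (-256) + (-448) + (-66) + (-62) + (-193) + (-204) + (25) = -1204
Signed area = Σ/2 = -602 (negative ⇒ clockwise traversal).

-602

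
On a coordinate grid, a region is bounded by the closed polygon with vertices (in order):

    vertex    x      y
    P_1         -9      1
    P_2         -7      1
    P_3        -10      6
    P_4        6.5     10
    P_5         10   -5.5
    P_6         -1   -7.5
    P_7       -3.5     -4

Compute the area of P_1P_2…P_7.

Apply the shoelace formula: 2A = Σ (x_i·y_{i+1} − x_{i+1}·y_i), indices taken mod 7.
Cross-terms: -2, -32, -139, -135.75, -80.5, -22.25, -39.5  ⇒  Σ = -451
Area = |Σ|/2 = 225.5.

225.5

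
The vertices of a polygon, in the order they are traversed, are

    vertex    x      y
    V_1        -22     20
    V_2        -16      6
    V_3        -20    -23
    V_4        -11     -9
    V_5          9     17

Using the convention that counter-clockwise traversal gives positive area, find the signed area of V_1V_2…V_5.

Apply the surveyor's formula: 2A = Σ (x_i·y_{i+1} − x_{i+1}·y_i), indices taken mod 5.
V_1→V_2: (-22)(6) − (-16)(20) = 188
V_2→V_3: (-16)(-23) − (-20)(6) = 488
V_3→V_4: (-20)(-9) − (-11)(-23) = -73
V_4→V_5: (-11)(17) − (9)(-9) = -106
V_5→V_1: (9)(20) − (-22)(17) = 554
Σ = 1051
Signed area = Σ/2 = 525.5 (positive ⇒ counter-clockwise traversal).

525.5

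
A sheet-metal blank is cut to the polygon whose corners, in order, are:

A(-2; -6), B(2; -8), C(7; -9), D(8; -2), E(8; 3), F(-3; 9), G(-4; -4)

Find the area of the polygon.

154.5

Apply the shoelace formula: 2A = Σ (x_i·y_{i+1} − x_{i+1}·y_i), indices taken mod 7.
Σ = (28) + (38) + (58) + (40) + (81) + (48) + (16) = 309
Area = |Σ|/2 = 154.5.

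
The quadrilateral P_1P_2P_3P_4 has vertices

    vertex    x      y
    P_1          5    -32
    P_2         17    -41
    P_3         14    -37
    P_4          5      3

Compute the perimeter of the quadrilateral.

|P_1P_2| = √((12)² + (-9)²) = √225 = 15
|P_2P_3| = √((-3)² + (4)²) = √25 = 5
|P_3P_4| = √((-9)² + (40)²) = √1681 = 41
|P_4P_1| = √((0)² + (-35)²) = √1225 = 35
Perimeter = 15 + 5 + 41 + 35 = 96.

96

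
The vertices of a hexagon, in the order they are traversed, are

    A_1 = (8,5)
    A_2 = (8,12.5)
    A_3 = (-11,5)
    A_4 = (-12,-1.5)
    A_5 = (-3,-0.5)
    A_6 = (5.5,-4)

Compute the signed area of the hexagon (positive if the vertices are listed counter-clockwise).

Σ = (60) + (177.5) + (76.5) + (1.5) + (14.75) + (59.5) = 389.75
Signed area = Σ/2 = 194.875 (positive ⇒ counter-clockwise traversal).

194.875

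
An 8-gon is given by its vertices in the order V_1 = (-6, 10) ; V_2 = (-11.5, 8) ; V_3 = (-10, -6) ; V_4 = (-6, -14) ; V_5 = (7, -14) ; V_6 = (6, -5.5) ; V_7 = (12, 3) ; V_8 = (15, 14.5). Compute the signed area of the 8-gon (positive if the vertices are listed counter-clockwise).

Apply Gauss's area formula: 2A = Σ (x_i·y_{i+1} − x_{i+1}·y_i), indices taken mod 8.
V_1→V_2: (-6)(8) − (-11.5)(10) = 67
V_2→V_3: (-11.5)(-6) − (-10)(8) = 149
V_3→V_4: (-10)(-14) − (-6)(-6) = 104
V_4→V_5: (-6)(-14) − (7)(-14) = 182
V_5→V_6: (7)(-5.5) − (6)(-14) = 45.5
V_6→V_7: (6)(3) − (12)(-5.5) = 84
V_7→V_8: (12)(14.5) − (15)(3) = 129
V_8→V_1: (15)(10) − (-6)(14.5) = 237
Σ = 997.5
Signed area = Σ/2 = 498.75 (positive ⇒ counter-clockwise traversal).

498.75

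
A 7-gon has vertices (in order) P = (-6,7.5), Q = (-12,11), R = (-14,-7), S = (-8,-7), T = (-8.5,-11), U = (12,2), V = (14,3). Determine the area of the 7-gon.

289.25

Apply the shoelace (surveyor's) formula: 2A = Σ (x_i·y_{i+1} − x_{i+1}·y_i), indices taken mod 7.
Cross-terms: 24, 238, 42, 28.5, 115, 8, 123  ⇒  Σ = 578.5
Area = |Σ|/2 = 289.25.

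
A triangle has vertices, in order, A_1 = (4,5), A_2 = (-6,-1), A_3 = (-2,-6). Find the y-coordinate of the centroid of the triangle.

-2/3

Apply the surveyor's formula. First the cross-terms c_i = x_i·y_{i+1} − x_{i+1}·y_i:
  26, 34, 14  ⇒  2A = 74, A = 37.
Then Σ (y_i + y_{i+1})·c_i = -148, so ȳ = -148 / (6·37) = -2/3.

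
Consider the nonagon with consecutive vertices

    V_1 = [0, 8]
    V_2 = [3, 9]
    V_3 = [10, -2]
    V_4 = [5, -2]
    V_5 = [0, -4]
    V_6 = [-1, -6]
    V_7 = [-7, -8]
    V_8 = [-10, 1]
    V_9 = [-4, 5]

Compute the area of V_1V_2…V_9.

176.5

Σ = (-24) + (-96) + (-10) + (-20) + (-4) + (-34) + (-87) + (-46) + (-32) = -353
Area = |Σ|/2 = 176.5.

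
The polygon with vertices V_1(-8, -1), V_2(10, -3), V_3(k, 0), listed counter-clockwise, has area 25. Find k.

Write out the shoelace sum; only the two edges meeting at V_3 involve k:
2·Area = [(10·0 − k·(-3)) + (k·(-1) − (-8)·0)] + 34
       = 2·k + 34 = 50
⇒ k = 8.

8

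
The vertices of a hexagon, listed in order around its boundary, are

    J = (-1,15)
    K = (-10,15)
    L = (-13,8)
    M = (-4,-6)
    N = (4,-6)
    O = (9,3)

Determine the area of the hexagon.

Apply Gauss's area formula: 2A = Σ (x_i·y_{i+1} − x_{i+1}·y_i), indices taken mod 6.
Cross-terms: 135, 115, 110, 48, 66, 138  ⇒  Σ = 612
Area = |Σ|/2 = 306.

306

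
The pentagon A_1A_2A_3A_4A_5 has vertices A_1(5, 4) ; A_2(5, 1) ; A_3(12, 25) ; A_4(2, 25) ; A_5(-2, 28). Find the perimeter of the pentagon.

|A_1A_2| = √((0)² + (-3)²) = √9 = 3
|A_2A_3| = √((7)² + (24)²) = √625 = 25
|A_3A_4| = √((-10)² + (0)²) = √100 = 10
|A_4A_5| = √((-4)² + (3)²) = √25 = 5
|A_5A_1| = √((7)² + (-24)²) = √625 = 25
Perimeter = 3 + 25 + 10 + 5 + 25 = 68.

68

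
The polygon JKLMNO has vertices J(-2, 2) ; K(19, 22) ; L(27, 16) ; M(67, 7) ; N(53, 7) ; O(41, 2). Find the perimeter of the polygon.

|JK| = √((21)² + (20)²) = √841 = 29
|KL| = √((8)² + (-6)²) = √100 = 10
|LM| = √((40)² + (-9)²) = √1681 = 41
|MN| = √((-14)² + (0)²) = √196 = 14
|NO| = √((-12)² + (-5)²) = √169 = 13
|OJ| = √((-43)² + (0)²) = √1849 = 43
Perimeter = 29 + 10 + 41 + 14 + 13 + 43 = 150.

150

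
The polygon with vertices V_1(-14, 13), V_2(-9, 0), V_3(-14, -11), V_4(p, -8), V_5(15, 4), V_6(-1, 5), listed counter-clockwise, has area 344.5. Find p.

The doubled signed area Σ (x_i y_{i+1} − x_{i+1} y_i) is linear in p.
With p=0 it equals 584; the coefficient of p is 15 (from the two edges through V_4).
So 15·p + 584 = 2·344.5 = 689 ⇒ p = 7.

7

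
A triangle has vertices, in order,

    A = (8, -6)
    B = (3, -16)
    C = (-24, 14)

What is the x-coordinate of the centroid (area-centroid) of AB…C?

-13/3

Apply the shoelace formula. First the cross-terms c_i = x_i·y_{i+1} − x_{i+1}·y_i:
  -110, -342, 32  ⇒  2A = -420, A = -210.
Then Σ (x_i + x_{i+1})·c_i = 5460, so x̄ = 5460 / (6·(-210)) = -13/3.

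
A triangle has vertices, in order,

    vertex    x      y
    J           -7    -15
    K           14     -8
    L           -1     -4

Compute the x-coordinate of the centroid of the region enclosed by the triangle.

Apply the surveyor's formula. First the cross-terms c_i = x_i·y_{i+1} − x_{i+1}·y_i:
  266, -64, -13  ⇒  2A = 189, A = 94.5.
Then Σ (x_i + x_{i+1})·c_i = 1134, so x̄ = 1134 / (6·94.5) = 2.

2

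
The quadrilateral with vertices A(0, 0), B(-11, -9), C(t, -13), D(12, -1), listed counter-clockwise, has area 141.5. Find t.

Write out the shoelace sum; only the two edges meeting at C involve t:
2·Area = [((-11)·(-13) − t·(-9)) + (t·(-1) − 12·(-13))] + 0
       = 8·t + 299 = 283
⇒ t = -2.

-2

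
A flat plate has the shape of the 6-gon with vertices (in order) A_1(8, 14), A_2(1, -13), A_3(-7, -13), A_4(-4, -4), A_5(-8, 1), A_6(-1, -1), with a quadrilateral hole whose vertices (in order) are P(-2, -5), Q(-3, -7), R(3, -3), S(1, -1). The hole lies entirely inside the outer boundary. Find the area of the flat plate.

128.5

Outer boundary:
Apply the shoelace formula: 2A = Σ (x_i·y_{i+1} − x_{i+1}·y_i), indices taken mod 6.
A_1→A_2: (8)(-13) − (1)(14) = -118
A_2→A_3: (1)(-13) − (-7)(-13) = -104
A_3→A_4: (-7)(-4) − (-4)(-13) = -24
A_4→A_5: (-4)(1) − (-8)(-4) = -36
A_5→A_6: (-8)(-1) − (-1)(1) = 9
A_6→A_1: (-1)(14) − (8)(-1) = -6
Σ = -279
Area = |Σ|/2 = 139.5.
Hole:
Apply Gauss's area formula: 2A = Σ (x_i·y_{i+1} − x_{i+1}·y_i), indices taken mod 4.
P→Q: (-2)(-7) − (-3)(-5) = -1
Q→R: (-3)(-3) − (3)(-7) = 30
R→S: (3)(-1) − (1)(-3) = 0
S→P: (1)(-5) − (-2)(-1) = -7
Σ = 22
Area = |Σ|/2 = 11.
Net area = 139.5 − 11 = 128.5.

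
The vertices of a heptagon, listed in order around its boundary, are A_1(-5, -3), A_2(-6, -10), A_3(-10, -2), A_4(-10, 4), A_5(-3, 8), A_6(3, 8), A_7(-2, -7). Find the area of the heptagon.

Apply Gauss's area formula: 2A = Σ (x_i·y_{i+1} − x_{i+1}·y_i), indices taken mod 7.
Σ = (32) + (-88) + (-60) + (-68) + (-48) + (-5) + (-29) = -266
Area = |Σ|/2 = 133.

133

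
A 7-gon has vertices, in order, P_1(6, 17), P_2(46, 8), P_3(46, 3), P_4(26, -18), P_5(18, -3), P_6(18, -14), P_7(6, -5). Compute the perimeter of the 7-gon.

|P_1P_2| = √((40)² + (-9)²) = √1681 = 41
|P_2P_3| = √((0)² + (-5)²) = √25 = 5
|P_3P_4| = √((-20)² + (-21)²) = √841 = 29
|P_4P_5| = √((-8)² + (15)²) = √289 = 17
|P_5P_6| = √((0)² + (-11)²) = √121 = 11
|P_6P_7| = √((-12)² + (9)²) = √225 = 15
|P_7P_1| = √((0)² + (22)²) = √484 = 22
Perimeter = 41 + 5 + 29 + 17 + 11 + 15 + 22 = 140.

140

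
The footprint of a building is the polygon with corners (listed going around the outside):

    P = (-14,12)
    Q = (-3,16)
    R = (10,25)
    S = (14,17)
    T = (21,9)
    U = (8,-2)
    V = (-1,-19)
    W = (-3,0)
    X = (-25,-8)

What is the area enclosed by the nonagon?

773.5

Σ = (-188) + (-235) + (-180) + (-231) + (-114) + (-154) + (-57) + (24) + (-412) = -1547
Area = |Σ|/2 = 773.5.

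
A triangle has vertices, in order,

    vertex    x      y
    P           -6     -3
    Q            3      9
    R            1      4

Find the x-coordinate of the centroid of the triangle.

Apply the shoelace (surveyor's) formula. First the cross-terms c_i = x_i·y_{i+1} − x_{i+1}·y_i:
  -45, 3, 21  ⇒  2A = -21, A = -10.5.
Then Σ (x_i + x_{i+1})·c_i = 42, so x̄ = 42 / (6·(-10.5)) = -2/3.

-2/3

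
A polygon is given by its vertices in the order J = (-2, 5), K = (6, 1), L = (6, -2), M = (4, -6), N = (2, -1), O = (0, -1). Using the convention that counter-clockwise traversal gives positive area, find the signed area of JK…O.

Apply the shoelace formula: 2A = Σ (x_i·y_{i+1} − x_{i+1}·y_i), indices taken mod 6.
Cross-terms: -32, -18, -28, 8, -2, -2  ⇒  Σ = -74
Signed area = Σ/2 = -37 (negative ⇒ clockwise traversal).

-37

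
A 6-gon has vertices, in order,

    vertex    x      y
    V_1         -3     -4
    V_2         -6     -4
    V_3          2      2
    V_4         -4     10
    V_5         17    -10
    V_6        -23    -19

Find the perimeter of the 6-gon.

118

|V_1V_2| = √((-3)² + (0)²) = √9 = 3
|V_2V_3| = √((8)² + (6)²) = √100 = 10
|V_3V_4| = √((-6)² + (8)²) = √100 = 10
|V_4V_5| = √((21)² + (-20)²) = √841 = 29
|V_5V_6| = √((-40)² + (-9)²) = √1681 = 41
|V_6V_1| = √((20)² + (15)²) = √625 = 25
Perimeter = 3 + 10 + 10 + 29 + 41 + 25 = 118.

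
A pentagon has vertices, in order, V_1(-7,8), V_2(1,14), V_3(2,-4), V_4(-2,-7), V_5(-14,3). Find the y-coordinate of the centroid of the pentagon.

Apply the surveyor's formula. First the cross-terms c_i = x_i·y_{i+1} − x_{i+1}·y_i:
  -106, -32, -22, -104, -91  ⇒  2A = -355, A = -177.5.
Then Σ (y_i + y_{i+1})·c_i = -2995, so ȳ = -2995 / (6·(-177.5)) = 599/213.

599/213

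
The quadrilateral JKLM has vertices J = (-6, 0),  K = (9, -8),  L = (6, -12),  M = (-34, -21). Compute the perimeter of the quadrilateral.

|JK| = √((15)² + (-8)²) = √289 = 17
|KL| = √((-3)² + (-4)²) = √25 = 5
|LM| = √((-40)² + (-9)²) = √1681 = 41
|MJ| = √((28)² + (21)²) = √1225 = 35
Perimeter = 17 + 5 + 41 + 35 = 98.

98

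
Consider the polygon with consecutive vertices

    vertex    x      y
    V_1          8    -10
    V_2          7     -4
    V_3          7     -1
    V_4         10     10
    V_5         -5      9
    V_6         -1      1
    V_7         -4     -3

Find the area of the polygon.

177

Apply Gauss's area formula: 2A = Σ (x_i·y_{i+1} − x_{i+1}·y_i), indices taken mod 7.
Σ = (38) + (21) + (80) + (140) + (4) + (7) + (64) = 354
Area = |Σ|/2 = 177.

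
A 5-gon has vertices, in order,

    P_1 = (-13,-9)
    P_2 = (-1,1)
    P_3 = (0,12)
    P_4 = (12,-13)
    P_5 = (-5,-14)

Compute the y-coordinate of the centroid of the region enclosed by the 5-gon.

-1601/274

Apply the shoelace (surveyor's) formula. First the cross-terms c_i = x_i·y_{i+1} − x_{i+1}·y_i:
  -22, -12, -144, -233, -137  ⇒  2A = -548, A = -274.
Then Σ (y_i + y_{i+1})·c_i = 9606, so ȳ = 9606 / (6·(-274)) = -1601/274.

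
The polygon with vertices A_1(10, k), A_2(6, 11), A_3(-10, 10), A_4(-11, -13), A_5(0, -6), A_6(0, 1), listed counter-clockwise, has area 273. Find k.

Write out the shoelace sum; only the two edges meeting at A_1 involve k:
2·Area = [(0·k − 10·1) + (10·11 − 6·k)] + 476
       = -6·k + 576 = 546
⇒ k = 5.

5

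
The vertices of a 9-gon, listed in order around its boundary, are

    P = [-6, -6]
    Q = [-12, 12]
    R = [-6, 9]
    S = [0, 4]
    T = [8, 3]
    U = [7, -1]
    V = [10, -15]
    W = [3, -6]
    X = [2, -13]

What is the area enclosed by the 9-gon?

246

Apply the shoelace (surveyor's) formula: 2A = Σ (x_i·y_{i+1} − x_{i+1}·y_i), indices taken mod 9.
Σ = (-144) + (-36) + (-24) + (-32) + (-29) + (-95) + (-15) + (-27) + (-90) = -492
Area = |Σ|/2 = 246.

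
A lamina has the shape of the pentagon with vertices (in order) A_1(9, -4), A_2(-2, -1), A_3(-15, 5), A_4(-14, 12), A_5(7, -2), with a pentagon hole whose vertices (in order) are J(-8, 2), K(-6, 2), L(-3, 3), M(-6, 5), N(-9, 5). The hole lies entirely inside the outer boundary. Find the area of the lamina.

97

Outer boundary:
Apply the shoelace (surveyor's) formula: 2A = Σ (x_i·y_{i+1} − x_{i+1}·y_i), indices taken mod 5.
Cross-terms: -17, -25, -110, -56, -10  ⇒  Σ = -218
Area = |Σ|/2 = 109.
Hole:
Cross-terms: -4, -12, 3, 15, 22  ⇒  Σ = 24
Area = |Σ|/2 = 12.
Net area = 109 − 12 = 97.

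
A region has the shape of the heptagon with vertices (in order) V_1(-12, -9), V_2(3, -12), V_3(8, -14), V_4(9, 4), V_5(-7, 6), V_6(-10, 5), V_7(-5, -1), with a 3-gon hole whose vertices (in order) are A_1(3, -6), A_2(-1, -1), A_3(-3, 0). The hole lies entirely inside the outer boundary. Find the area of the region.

276

Outer boundary:
Apply the shoelace formula: 2A = Σ (x_i·y_{i+1} − x_{i+1}·y_i), indices taken mod 7.
Σ = (171) + (54) + (158) + (82) + (25) + (35) + (33) = 558
Area = |Σ|/2 = 279.
Hole:
Apply the surveyor's formula: 2A = Σ (x_i·y_{i+1} − x_{i+1}·y_i), indices taken mod 3.
Σ = (-9) + (-3) + (18) = 6
Area = |Σ|/2 = 3.
Net area = 279 − 3 = 276.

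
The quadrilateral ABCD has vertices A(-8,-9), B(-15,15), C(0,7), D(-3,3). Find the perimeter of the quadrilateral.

60

|AB| = √((-7)² + (24)²) = √625 = 25
|BC| = √((15)² + (-8)²) = √289 = 17
|CD| = √((-3)² + (-4)²) = √25 = 5
|DA| = √((-5)² + (-12)²) = √169 = 13
Perimeter = 25 + 17 + 5 + 13 = 60.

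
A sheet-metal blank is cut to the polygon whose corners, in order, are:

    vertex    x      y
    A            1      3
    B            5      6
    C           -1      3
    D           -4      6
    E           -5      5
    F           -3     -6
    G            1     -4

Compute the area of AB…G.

Apply the surveyor's formula: 2A = Σ (x_i·y_{i+1} − x_{i+1}·y_i), indices taken mod 7.
Σ = (-9) + (21) + (6) + (10) + (45) + (18) + (7) = 98
Area = |Σ|/2 = 49.

49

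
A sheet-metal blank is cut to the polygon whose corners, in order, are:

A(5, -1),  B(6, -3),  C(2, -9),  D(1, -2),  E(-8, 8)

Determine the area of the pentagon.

Apply Gauss's area formula: 2A = Σ (x_i·y_{i+1} − x_{i+1}·y_i), indices taken mod 5.
Cross-terms: -9, -48, 5, -8, -32  ⇒  Σ = -92
Area = |Σ|/2 = 46.

46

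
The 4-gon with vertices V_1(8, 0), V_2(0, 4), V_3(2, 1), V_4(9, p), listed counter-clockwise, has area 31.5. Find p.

Write out the shoelace sum; only the two edges meeting at V_4 involve p:
2·Area = [(2·p − 9·1) + (9·0 − 8·p)] + 24
       = -6·p + 15 = 63
⇒ p = -8.

-8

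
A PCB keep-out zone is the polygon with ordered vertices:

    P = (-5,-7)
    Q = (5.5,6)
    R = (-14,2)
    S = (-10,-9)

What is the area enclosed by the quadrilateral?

137.25

Apply the shoelace (surveyor's) formula: 2A = Σ (x_i·y_{i+1} − x_{i+1}·y_i), indices taken mod 4.
P→Q: (-5)(6) − (5.5)(-7) = 8.5
Q→R: (5.5)(2) − (-14)(6) = 95
R→S: (-14)(-9) − (-10)(2) = 146
S→P: (-10)(-7) − (-5)(-9) = 25
Σ = 274.5
Area = |Σ|/2 = 137.25.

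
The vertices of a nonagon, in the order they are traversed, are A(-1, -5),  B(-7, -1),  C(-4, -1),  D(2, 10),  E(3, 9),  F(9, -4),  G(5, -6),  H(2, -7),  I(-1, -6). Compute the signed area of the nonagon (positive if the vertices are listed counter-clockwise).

-125.5

Σ = (-34) + (3) + (-38) + (-12) + (-93) + (-34) + (-23) + (-19) + (-1) = -251
Signed area = Σ/2 = -125.5 (negative ⇒ clockwise traversal).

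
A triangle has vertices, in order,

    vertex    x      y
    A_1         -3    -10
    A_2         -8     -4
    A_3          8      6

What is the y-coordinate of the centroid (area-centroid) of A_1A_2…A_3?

-8/3

Apply the shoelace formula. First the cross-terms c_i = x_i·y_{i+1} − x_{i+1}·y_i:
  -68, -16, -62  ⇒  2A = -146, A = -73.
Then Σ (y_i + y_{i+1})·c_i = 1168, so ȳ = 1168 / (6·(-73)) = -8/3.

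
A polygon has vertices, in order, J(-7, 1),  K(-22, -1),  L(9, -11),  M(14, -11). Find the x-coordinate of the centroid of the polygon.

Apply Gauss's area formula. First the cross-terms c_i = x_i·y_{i+1} − x_{i+1}·y_i:
  29, 251, 55, -63  ⇒  2A = 272, A = 136.
Then Σ (x_i + x_{i+1})·c_i = -3280, so x̄ = -3280 / (6·136) = -205/51.

-205/51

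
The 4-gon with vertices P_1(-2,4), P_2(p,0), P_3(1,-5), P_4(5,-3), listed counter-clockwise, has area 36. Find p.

-4

The doubled signed area Σ (x_i y_{i+1} − x_{i+1} y_i) is linear in p.
With p=0 it equals 36; the coefficient of p is -9 (from the two edges through P_2).
So -9·p + 36 = 2·36 = 72 ⇒ p = -4.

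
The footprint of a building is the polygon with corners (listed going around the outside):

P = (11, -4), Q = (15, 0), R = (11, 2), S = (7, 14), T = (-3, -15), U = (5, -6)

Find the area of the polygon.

153

Apply Gauss's area formula: 2A = Σ (x_i·y_{i+1} − x_{i+1}·y_i), indices taken mod 6.
Cross-terms: 60, 30, 140, -63, 93, 46  ⇒  Σ = 306
Area = |Σ|/2 = 153.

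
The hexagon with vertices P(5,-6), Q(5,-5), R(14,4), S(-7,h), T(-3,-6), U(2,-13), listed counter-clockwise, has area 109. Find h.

Write out the shoelace sum; only the two edges meeting at S involve h:
2·Area = [(14·h − (-7)·4) + ((-7)·(-6) − (-3)·h)] + 199
       = 17·h + 269 = 218
⇒ h = -3.

-3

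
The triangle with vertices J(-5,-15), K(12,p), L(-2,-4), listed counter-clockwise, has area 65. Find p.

The doubled signed area Σ (x_i y_{i+1} − x_{i+1} y_i) is linear in p.
With p=0 it equals 142; the coefficient of p is -3 (from the two edges through K).
So -3·p + 142 = 2·65 = 130 ⇒ p = 4.

4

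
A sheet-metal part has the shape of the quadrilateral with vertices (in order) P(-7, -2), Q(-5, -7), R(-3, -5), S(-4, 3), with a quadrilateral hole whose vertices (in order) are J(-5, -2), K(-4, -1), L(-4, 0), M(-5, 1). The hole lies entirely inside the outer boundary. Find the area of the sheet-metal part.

19.5

Outer boundary:
Apply the shoelace formula: 2A = Σ (x_i·y_{i+1} − x_{i+1}·y_i), indices taken mod 4.
Σ = (39) + (4) + (-29) + (29) = 43
Area = |Σ|/2 = 21.5.
Hole:
Cross-terms: -3, -4, -4, 15  ⇒  Σ = 4
Area = |Σ|/2 = 2.
Net area = 21.5 − 2 = 19.5.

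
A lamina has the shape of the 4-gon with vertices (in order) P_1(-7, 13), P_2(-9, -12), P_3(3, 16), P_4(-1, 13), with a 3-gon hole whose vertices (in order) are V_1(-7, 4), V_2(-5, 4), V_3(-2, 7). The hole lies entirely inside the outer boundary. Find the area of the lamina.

Outer boundary:
Apply the surveyor's formula: 2A = Σ (x_i·y_{i+1} − x_{i+1}·y_i), indices taken mod 4.
Cross-terms: 201, -108, 55, 78  ⇒  Σ = 226
Area = |Σ|/2 = 113.
Hole:
Apply the shoelace formula: 2A = Σ (x_i·y_{i+1} − x_{i+1}·y_i), indices taken mod 3.
Σ = (-8) + (-27) + (41) = 6
Area = |Σ|/2 = 3.
Net area = 113 − 3 = 110.

110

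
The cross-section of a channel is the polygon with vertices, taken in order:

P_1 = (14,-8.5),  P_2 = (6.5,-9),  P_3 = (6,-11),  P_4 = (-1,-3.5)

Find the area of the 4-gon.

31.375

Apply Gauss's area formula: 2A = Σ (x_i·y_{i+1} − x_{i+1}·y_i), indices taken mod 4.
Σ = (-70.75) + (-17.5) + (-32) + (57.5) = -62.75
Area = |Σ|/2 = 31.375.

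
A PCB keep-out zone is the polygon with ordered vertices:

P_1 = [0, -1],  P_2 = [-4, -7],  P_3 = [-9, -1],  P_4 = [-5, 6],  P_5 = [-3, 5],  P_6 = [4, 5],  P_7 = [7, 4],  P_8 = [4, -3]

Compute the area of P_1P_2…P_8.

Apply the shoelace (surveyor's) formula: 2A = Σ (x_i·y_{i+1} − x_{i+1}·y_i), indices taken mod 8.
Σ = (-4) + (-59) + (-59) + (-7) + (-35) + (-19) + (-37) + (-4) = -224
Area = |Σ|/2 = 112.

112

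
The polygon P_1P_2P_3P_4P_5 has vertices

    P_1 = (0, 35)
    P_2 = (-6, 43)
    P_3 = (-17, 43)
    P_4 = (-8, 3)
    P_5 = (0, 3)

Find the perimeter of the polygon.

102

|P_1P_2| = √((-6)² + (8)²) = √100 = 10
|P_2P_3| = √((-11)² + (0)²) = √121 = 11
|P_3P_4| = √((9)² + (-40)²) = √1681 = 41
|P_4P_5| = √((8)² + (0)²) = √64 = 8
|P_5P_1| = √((0)² + (32)²) = √1024 = 32
Perimeter = 10 + 11 + 41 + 8 + 32 = 102.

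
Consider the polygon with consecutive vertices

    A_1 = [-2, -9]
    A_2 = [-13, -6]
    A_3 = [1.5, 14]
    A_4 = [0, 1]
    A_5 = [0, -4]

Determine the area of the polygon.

142.25

Apply Gauss's area formula: 2A = Σ (x_i·y_{i+1} − x_{i+1}·y_i), indices taken mod 5.
Σ = (-105) + (-173) + (1.5) + (0) + (-8) = -284.5
Area = |Σ|/2 = 142.25.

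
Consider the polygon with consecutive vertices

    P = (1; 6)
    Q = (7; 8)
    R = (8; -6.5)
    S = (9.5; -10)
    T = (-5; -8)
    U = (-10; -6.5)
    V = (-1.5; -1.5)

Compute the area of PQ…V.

Apply the surveyor's formula: 2A = Σ (x_i·y_{i+1} − x_{i+1}·y_i), indices taken mod 7.
Cross-terms: -34, -109.5, -18.25, -126, -47.5, 5.25, -7.5  ⇒  Σ = -337.5
Area = |Σ|/2 = 168.75.

168.75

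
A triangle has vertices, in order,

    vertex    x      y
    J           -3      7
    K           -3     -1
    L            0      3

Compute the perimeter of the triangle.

|JK| = √((0)² + (-8)²) = √64 = 8
|KL| = √((3)² + (4)²) = √25 = 5
|LJ| = √((-3)² + (4)²) = √25 = 5
Perimeter = 8 + 5 + 5 = 18.

18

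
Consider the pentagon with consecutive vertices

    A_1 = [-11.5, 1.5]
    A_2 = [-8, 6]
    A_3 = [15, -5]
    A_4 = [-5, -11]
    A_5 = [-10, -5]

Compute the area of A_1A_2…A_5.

Σ = (-57) + (-50) + (-190) + (-85) + (-72.5) = -454.5
Area = |Σ|/2 = 227.25.

227.25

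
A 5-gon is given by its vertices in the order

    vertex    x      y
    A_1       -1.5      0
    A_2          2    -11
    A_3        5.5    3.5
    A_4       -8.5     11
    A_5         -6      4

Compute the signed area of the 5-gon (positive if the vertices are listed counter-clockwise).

106.125

Apply the shoelace (surveyor's) formula: 2A = Σ (x_i·y_{i+1} − x_{i+1}·y_i), indices taken mod 5.
Cross-terms: 16.5, 67.5, 90.25, 32, 6  ⇒  Σ = 212.25
Signed area = Σ/2 = 106.125 (positive ⇒ counter-clockwise traversal).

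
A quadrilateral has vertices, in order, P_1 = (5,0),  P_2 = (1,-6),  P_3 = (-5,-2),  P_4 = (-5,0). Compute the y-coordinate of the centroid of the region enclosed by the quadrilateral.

Apply Gauss's area formula. First the cross-terms c_i = x_i·y_{i+1} − x_{i+1}·y_i:
  -30, -32, -10, 0  ⇒  2A = -72, A = -36.
Then Σ (y_i + y_{i+1})·c_i = 456, so ȳ = 456 / (6·(-36)) = -19/9.

-19/9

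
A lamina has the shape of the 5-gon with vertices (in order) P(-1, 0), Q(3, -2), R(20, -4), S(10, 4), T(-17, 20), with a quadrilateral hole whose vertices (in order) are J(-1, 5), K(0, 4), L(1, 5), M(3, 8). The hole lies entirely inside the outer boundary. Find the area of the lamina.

Outer boundary:
Cross-terms: 2, 28, 120, 268, 20  ⇒  Σ = 438
Area = |Σ|/2 = 219.
Hole:
Σ = (-4) + (-4) + (-7) + (23) = 8
Area = |Σ|/2 = 4.
Net area = 219 − 4 = 215.

215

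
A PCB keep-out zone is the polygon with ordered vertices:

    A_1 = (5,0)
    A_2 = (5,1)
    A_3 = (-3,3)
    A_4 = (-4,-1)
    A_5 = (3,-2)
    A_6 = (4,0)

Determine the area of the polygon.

Cross-terms: 5, 18, 15, 11, 8, 0  ⇒  Σ = 57
Area = |Σ|/2 = 28.5.

28.5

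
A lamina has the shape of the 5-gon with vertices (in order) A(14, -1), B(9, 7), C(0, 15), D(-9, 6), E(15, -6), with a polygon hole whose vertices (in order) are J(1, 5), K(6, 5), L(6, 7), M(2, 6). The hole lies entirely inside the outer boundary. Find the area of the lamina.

Outer boundary:
Apply the shoelace formula: 2A = Σ (x_i·y_{i+1} − x_{i+1}·y_i), indices taken mod 5.
Σ = (107) + (135) + (135) + (-36) + (69) = 410
Area = |Σ|/2 = 205.
Hole:
Apply the surveyor's formula: 2A = Σ (x_i·y_{i+1} − x_{i+1}·y_i), indices taken mod 4.
Σ = (-25) + (12) + (22) + (4) = 13
Area = |Σ|/2 = 6.5.
Net area = 205 − 6.5 = 198.5.

198.5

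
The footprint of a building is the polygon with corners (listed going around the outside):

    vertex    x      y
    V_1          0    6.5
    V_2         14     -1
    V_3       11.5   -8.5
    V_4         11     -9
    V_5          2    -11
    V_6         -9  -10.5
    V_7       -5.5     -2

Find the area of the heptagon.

253.5

Apply the surveyor's formula: 2A = Σ (x_i·y_{i+1} − x_{i+1}·y_i), indices taken mod 7.
Cross-terms: -91, -107.5, -10, -103, -120, -39.75, -35.75  ⇒  Σ = -507
Area = |Σ|/2 = 253.5.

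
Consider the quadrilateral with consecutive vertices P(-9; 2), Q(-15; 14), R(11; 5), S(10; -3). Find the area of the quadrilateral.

Apply the surveyor's formula: 2A = Σ (x_i·y_{i+1} − x_{i+1}·y_i), indices taken mod 4.
Σ = (-96) + (-229) + (-83) + (-7) = -415
Area = |Σ|/2 = 207.5.

207.5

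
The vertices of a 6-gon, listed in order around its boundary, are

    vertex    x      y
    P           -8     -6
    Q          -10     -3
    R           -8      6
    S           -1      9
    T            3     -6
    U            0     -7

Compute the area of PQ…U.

Apply the shoelace (surveyor's) formula: 2A = Σ (x_i·y_{i+1} − x_{i+1}·y_i), indices taken mod 6.
Σ = (-36) + (-84) + (-66) + (-21) + (-21) + (-56) = -284
Area = |Σ|/2 = 142.

142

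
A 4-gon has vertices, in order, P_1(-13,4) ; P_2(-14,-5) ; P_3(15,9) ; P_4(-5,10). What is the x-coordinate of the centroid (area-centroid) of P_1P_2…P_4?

-2.976

Apply the shoelace formula. First the cross-terms c_i = x_i·y_{i+1} − x_{i+1}·y_i:
  121, -51, 195, 110  ⇒  2A = 375, A = 187.5.
Then Σ (x_i + x_{i+1})·c_i = -3348, so x̄ = -3348 / (6·187.5) = -2.976.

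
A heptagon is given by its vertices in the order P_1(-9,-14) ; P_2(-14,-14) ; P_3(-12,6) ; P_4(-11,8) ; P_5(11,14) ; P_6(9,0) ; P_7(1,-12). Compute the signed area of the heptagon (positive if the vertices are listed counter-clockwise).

-475

Apply Gauss's area formula: 2A = Σ (x_i·y_{i+1} − x_{i+1}·y_i), indices taken mod 7.
Σ = (-70) + (-252) + (-30) + (-242) + (-126) + (-108) + (-122) = -950
Signed area = Σ/2 = -475 (negative ⇒ clockwise traversal).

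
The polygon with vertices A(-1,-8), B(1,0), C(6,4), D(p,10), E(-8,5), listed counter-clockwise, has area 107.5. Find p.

The doubled signed area Σ (x_i y_{i+1} − x_{i+1} y_i) is linear in p.
With p=0 it equals 221; the coefficient of p is 1 (from the two edges through D).
So 1·p + 221 = 2·107.5 = 215 ⇒ p = -6.

-6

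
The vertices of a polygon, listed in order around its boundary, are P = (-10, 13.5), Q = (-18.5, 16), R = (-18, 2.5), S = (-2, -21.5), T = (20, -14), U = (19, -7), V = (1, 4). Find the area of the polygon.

Apply Gauss's area formula: 2A = Σ (x_i·y_{i+1} − x_{i+1}·y_i), indices taken mod 7.
P→Q: (-10)(16) − (-18.5)(13.5) = 89.75
Q→R: (-18.5)(2.5) − (-18)(16) = 241.75
R→S: (-18)(-21.5) − (-2)(2.5) = 392
S→T: (-2)(-14) − (20)(-21.5) = 458
T→U: (20)(-7) − (19)(-14) = 126
U→V: (19)(4) − (1)(-7) = 83
V→P: (1)(13.5) − (-10)(4) = 53.5
Σ = 1444
Area = |Σ|/2 = 722.

722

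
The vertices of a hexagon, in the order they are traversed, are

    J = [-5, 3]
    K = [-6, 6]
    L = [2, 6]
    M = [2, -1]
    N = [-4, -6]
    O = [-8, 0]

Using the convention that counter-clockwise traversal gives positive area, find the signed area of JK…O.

Σ = (-12) + (-48) + (-14) + (-16) + (-48) + (-24) = -162
Signed area = Σ/2 = -81 (negative ⇒ clockwise traversal).

-81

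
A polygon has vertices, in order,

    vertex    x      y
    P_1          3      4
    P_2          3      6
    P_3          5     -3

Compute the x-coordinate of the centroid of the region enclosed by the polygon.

Apply the surveyor's formula. First the cross-terms c_i = x_i·y_{i+1} − x_{i+1}·y_i:
  6, -39, 29  ⇒  2A = -4, A = -2.
Then Σ (x_i + x_{i+1})·c_i = -44, so x̄ = -44 / (6·(-2)) = 11/3.

11/3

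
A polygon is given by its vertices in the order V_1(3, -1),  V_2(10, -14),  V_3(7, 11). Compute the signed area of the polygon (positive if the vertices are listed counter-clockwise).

Σ = (-32) + (208) + (-40) = 136
Signed area = Σ/2 = 68 (positive ⇒ counter-clockwise traversal).

68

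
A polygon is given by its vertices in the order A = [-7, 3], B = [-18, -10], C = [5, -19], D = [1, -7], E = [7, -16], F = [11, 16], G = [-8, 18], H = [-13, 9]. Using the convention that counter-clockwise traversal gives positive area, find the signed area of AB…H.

666.5

Σ = (124) + (392) + (-16) + (33) + (288) + (326) + (162) + (24) = 1333
Signed area = Σ/2 = 666.5 (positive ⇒ counter-clockwise traversal).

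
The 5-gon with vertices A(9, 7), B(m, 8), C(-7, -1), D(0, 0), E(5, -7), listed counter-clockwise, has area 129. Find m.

The doubled signed area Σ (x_i y_{i+1} − x_{i+1} y_i) is linear in m.
With m=0 it equals 226; the coefficient of m is -8 (from the two edges through B).
So -8·m + 226 = 2·129 = 258 ⇒ m = -4.

-4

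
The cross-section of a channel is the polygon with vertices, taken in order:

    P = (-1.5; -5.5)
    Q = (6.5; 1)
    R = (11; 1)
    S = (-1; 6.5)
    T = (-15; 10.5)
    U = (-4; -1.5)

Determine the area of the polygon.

136.75

Apply the shoelace (surveyor's) formula: 2A = Σ (x_i·y_{i+1} − x_{i+1}·y_i), indices taken mod 6.
Cross-terms: 34.25, -4.5, 72.5, 87, 64.5, 19.75  ⇒  Σ = 273.5
Area = |Σ|/2 = 136.75.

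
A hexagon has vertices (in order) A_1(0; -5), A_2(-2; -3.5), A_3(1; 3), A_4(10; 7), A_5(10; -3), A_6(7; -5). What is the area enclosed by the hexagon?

99.75

Apply Gauss's area formula: 2A = Σ (x_i·y_{i+1} − x_{i+1}·y_i), indices taken mod 6.
Σ = (-10) + (-2.5) + (-23) + (-100) + (-29) + (-35) = -199.5
Area = |Σ|/2 = 99.75.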